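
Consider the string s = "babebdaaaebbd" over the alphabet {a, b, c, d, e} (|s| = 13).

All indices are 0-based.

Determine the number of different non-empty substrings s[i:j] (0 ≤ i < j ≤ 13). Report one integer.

sorted suffixes:
  #0 SA[0]=6  'aaaebbd'
  #1 SA[1]=7  'aaebbd'
  #2 SA[2]=1  'abebdaaaebbd'
  #3 SA[3]=8  'aebbd'
  #4 SA[4]=0  'babebdaaaebbd'
  #5 SA[5]=10  'bbd'
  #6 SA[6]=11  'bd'
  #7 SA[7]=4  'bdaaaebbd'
  #8 SA[8]=2  'bebdaaaebbd'
  #9 SA[9]=12  'd'
  #10 SA[10]=5  'daaaebbd'
  #11 SA[11]=9  'ebbd'
  #12 SA[12]=3  'ebdaaaebbd'

SA = [6, 7, 1, 8, 0, 10, 11, 4, 2, 12, 5, 9, 3]
rank  pair      lcp
   1  s[6:],s[7:]  2  'aa'
   2  s[7:],s[1:]  1  'a'
   3  s[1:],s[8:]  1  'a'
   4  s[8:],s[0:]  0  ''
   5  s[0:],s[10:]  1  'b'
   6  s[10:],s[11:]  1  'b'
   7  s[11:],s[4:]  2  'bd'
   8  s[4:],s[2:]  1  'b'
   9  s[2:],s[12:]  0  ''
  10  s[12:],s[5:]  1  'd'
  11  s[5:],s[9:]  0  ''
  12  s[9:],s[3:]  2  'eb'

n(n+1)/2 = 13·14/2 = 91
Σ LCP = 0 + 2 + 1 + 1 + 0 + 1 + 1 + 2 + 1 + 0 + 1 + 0 + 2 = 12
distinct = 91 − 12 = 79

79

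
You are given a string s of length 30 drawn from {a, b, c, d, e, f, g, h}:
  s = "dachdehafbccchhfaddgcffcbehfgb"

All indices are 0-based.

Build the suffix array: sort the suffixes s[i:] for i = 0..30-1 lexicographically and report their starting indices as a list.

rank | idx | suffix
   0 |   1 | achdehafbccchhfaddgcffcbehfgb
   1 |  16 | addgcffcbehfgb
   2 |   7 | afbccchhfaddgcffcbehfgb
   3 |  29 | b
   4 |   9 | bccchhfaddgcffcbehfgb
   5 |  24 | behfgb
   6 |  23 | cbehfgb
   7 |  10 | ccchhfaddgcffcbehfgb
   8 |  11 | cchhfaddgcffcbehfgb
   9 |  20 | cffcbehfgb
  10 |   2 | chdehafbccchhfaddgcffcbehfgb
  11 |  12 | chhfaddgcffcbehfgb
  12 |   0 | dachdehafbccchhfaddgcffcbehfgb
  13 |  17 | ddgcffcbehfgb
  14 |   4 | dehafbccchhfaddgcffcbehfgb
  15 |  18 | dgcffcbehfgb
  16 |   5 | ehafbccchhfaddgcffcbehfgb
  17 |  25 | ehfgb
  18 |  15 | faddgcffcbehfgb
  19 |   8 | fbccchhfaddgcffcbehfgb
  20 |  22 | fcbehfgb
  21 |  21 | ffcbehfgb
  22 |  27 | fgb
  23 |  28 | gb
  24 |  19 | gcffcbehfgb
  25 |   6 | hafbccchhfaddgcffcbehfgb
  26 |   3 | hdehafbccchhfaddgcffcbehfgb
  27 |  14 | hfaddgcffcbehfgb
  28 |  26 | hfgb
  29 |  13 | hhfaddgcffcbehfgb

[1, 16, 7, 29, 9, 24, 23, 10, 11, 20, 2, 12, 0, 17, 4, 18, 5, 25, 15, 8, 22, 21, 27, 28, 19, 6, 3, 14, 26, 13]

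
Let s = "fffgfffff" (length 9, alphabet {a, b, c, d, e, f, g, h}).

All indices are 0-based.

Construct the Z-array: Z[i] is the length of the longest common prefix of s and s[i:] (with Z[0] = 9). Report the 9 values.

[9, 2, 1, 0, 3, 3, 3, 2, 1]

Z[0]=9
i=1: fresh scan; Z[1]=2 grow→box=[1,3)
i=2: min(r-i=1, Z[1]=2)=1; Z[2]=1
i=3: fresh scan; Z[3]=0
i=4: fresh scan; Z[4]=3 grow→box=[4,7)
i=5: min(r-i=2, Z[1]=2)=2; Z[5]=3 grow→box=[5,8)
i=6: min(r-i=2, Z[1]=2)=2; Z[6]=3 grow→box=[6,9)
i=7: min(r-i=2, Z[1]=2)=2; Z[7]=2
i=8: min(r-i=1, Z[2]=1)=1; Z[8]=1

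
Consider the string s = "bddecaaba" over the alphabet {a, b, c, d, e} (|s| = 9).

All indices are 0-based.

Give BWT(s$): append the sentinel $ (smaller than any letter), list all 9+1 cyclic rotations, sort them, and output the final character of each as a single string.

rank  rotation    last
    0  $bddecaaba  a
    1  a$bddecaab  b
    2  aaba$bddec  c
    3  aba$bddeca  a
    4  ba$bddecaa  a
    5  bddecaaba$  $
    6  caaba$bdde  e
    7  ddecaaba$b  b
    8  decaaba$bd  d
    9  ecaaba$bdd  d

abcaa$ebdd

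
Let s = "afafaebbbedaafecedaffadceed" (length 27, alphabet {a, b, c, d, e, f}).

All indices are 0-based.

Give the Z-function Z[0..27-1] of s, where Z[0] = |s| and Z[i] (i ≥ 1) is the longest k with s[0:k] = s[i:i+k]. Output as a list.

[27, 0, 3, 0, 1, 0, 0, 0, 0, 0, 0, 1, 2, 0, 0, 0, 0, 0, 2, 0, 0, 1, 0, 0, 0, 0, 0]

Z[0]=27
i=1: outside box; Z[1]=0
i=2: outside box; Z[2]=3 grow→box=[2,5)
i=3: min(r-i=2, Z[1]=0)=0; Z[3]=0
i=4: min(r-i=1, Z[2]=3)=1; Z[4]=1
i=5: outside box; Z[5]=0
i=6: outside box; Z[6]=0
i=7: outside box; Z[7]=0
i=8: outside box; Z[8]=0
i=9: outside box; Z[9]=0
i=10: outside box; Z[10]=0
i=11: outside box; Z[11]=1 grow→box=[11,12)
i=12: outside box; Z[12]=2 grow→box=[12,14)
i=13: min(r-i=1, Z[1]=0)=0; Z[13]=0
i=14: outside box; Z[14]=0
i=15: outside box; Z[15]=0
i=16: outside box; Z[16]=0
i=17: outside box; Z[17]=0
i=18: outside box; Z[18]=2 grow→box=[18,20)
i=19: min(r-i=1, Z[1]=0)=0; Z[19]=0
i=20: outside box; Z[20]=0
i=21: outside box; Z[21]=1 grow→box=[21,22)
i=22: outside box; Z[22]=0
i=23: outside box; Z[23]=0
i=24: outside box; Z[24]=0
i=25: outside box; Z[25]=0
i=26: outside box; Z[26]=0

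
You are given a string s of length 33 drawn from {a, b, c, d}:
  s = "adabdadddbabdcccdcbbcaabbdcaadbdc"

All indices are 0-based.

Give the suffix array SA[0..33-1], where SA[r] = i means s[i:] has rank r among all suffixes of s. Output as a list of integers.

[21, 27, 22, 2, 10, 0, 28, 5, 9, 18, 23, 19, 3, 30, 24, 11, 32, 20, 26, 17, 13, 14, 15, 1, 4, 8, 29, 31, 25, 16, 12, 7, 6]

sorted suffixes:
  #0 SA[0]=21  'aabbdcaadbdc'
  #1 SA[1]=27  'aadbdc'
  #2 SA[2]=22  'abbdcaadbdc'
  #3 SA[3]=2  'abdadddbabdcccdcbbcaabbdcaadbdc'
  #4 SA[4]=10  'abdcccdcbbcaabbdcaadbdc'
  #5 SA[5]=0  'adabdadddbabdcccdcbbcaabbdcaadbdc'
  #6 SA[6]=28  'adbdc'
  #7 SA[7]=5  'adddbabdcccdcbbcaabbdcaadbdc'
  #8 SA[8]=9  'babdcccdcbbcaabbdcaadbdc'
  #9 SA[9]=18  'bbcaabbdcaadbdc'
  #10 SA[10]=23  'bbdcaadbdc'
  #11 SA[11]=19  'bcaabbdcaadbdc'
  #12 SA[12]=3  'bdadddbabdcccdcbbcaabbdcaadbdc'
  #13 SA[13]=30  'bdc'
  #14 SA[14]=24  'bdcaadbdc'
  #15 SA[15]=11  'bdcccdcbbcaabbdcaadbdc'
  #16 SA[16]=32  'c'
  #17 SA[17]=20  'caabbdcaadbdc'
  #18 SA[18]=26  'caadbdc'
  #19 SA[19]=17  'cbbcaabbdcaadbdc'
  #20 SA[20]=13  'cccdcbbcaabbdcaadbdc'
  #21 SA[21]=14  'ccdcbbcaabbdcaadbdc'
  #22 SA[22]=15  'cdcbbcaabbdcaadbdc'
  #23 SA[23]=1  'dabdadddbabdcccdcbbcaabbdcaadbdc'
  #24 SA[24]=4  'dadddbabdcccdcbbcaabbdcaadbdc'
  #25 SA[25]=8  'dbabdcccdcbbcaabbdcaadbdc'
  #26 SA[26]=29  'dbdc'
  #27 SA[27]=31  'dc'
  #28 SA[28]=25  'dcaadbdc'
  #29 SA[29]=16  'dcbbcaabbdcaadbdc'
  #30 SA[30]=12  'dcccdcbbcaabbdcaadbdc'
  #31 SA[31]=7  'ddbabdcccdcbbcaabbdcaadbdc'
  #32 SA[32]=6  'dddbabdcccdcbbcaabbdcaadbdc'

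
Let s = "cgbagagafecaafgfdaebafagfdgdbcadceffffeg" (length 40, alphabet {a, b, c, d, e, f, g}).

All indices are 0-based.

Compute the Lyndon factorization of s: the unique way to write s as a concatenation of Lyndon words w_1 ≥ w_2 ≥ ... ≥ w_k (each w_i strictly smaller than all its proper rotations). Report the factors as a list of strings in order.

["cg", "b", "ag", "ag", "afec", "aafgfdaebafagfdgdbcadceffffeg"]

emit factor 1: 'cg' (i=0, period=2)
emit factor 2: 'b' (i=2, period=1)
emit factor 3: 'ag' (i=3, period=2)
emit factor 4: 'ag' (i=5, period=2)
emit factor 5: 'afec' (i=7, period=4)
emit factor 6: 'aafgfdaebafagfdgdbcadceffffeg' (i=11, period=29)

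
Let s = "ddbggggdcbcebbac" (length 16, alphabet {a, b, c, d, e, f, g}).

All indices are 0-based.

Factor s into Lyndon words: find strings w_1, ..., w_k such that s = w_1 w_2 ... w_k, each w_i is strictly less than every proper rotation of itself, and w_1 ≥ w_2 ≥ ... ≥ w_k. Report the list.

["d", "d", "bggggdc", "bce", "b", "b", "ac"]

emit factor 1: 'd' (i=0, period=1)
emit factor 2: 'd' (i=1, period=1)
emit factor 3: 'bggggdc' (i=2, period=7)
emit factor 4: 'bce' (i=9, period=3)
emit factor 5: 'b' (i=12, period=1)
emit factor 6: 'b' (i=13, period=1)
emit factor 7: 'ac' (i=14, period=2)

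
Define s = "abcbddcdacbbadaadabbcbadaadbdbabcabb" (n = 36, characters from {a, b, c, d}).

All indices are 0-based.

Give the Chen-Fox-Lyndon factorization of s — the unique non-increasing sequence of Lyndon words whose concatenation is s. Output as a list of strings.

["abcbddcdacbbad", "aadabbcbadaadbdbabcabb"]

emit factor 1: 'abcbddcdacbbad' (i=0, period=14)
emit factor 2: 'aadabbcbadaadbdbabcabb' (i=14, period=22)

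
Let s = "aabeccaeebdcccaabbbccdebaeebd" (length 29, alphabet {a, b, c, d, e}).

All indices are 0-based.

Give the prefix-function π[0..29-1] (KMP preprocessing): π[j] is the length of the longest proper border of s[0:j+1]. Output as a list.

π[0] = 0
j=1 s[j]='a': π[1]=1 (border 'a')
j=2 s[j]='b': k: 1→0; π[2]=0 (border '')
j=3 s[j]='e': π[3]=0 (border '')
j=4 s[j]='c': π[4]=0 (border '')
j=5 s[j]='c': π[5]=0 (border '')
j=6 s[j]='a': π[6]=1 (border 'a')
j=7 s[j]='e': k: 1→0; π[7]=0 (border '')
j=8 s[j]='e': π[8]=0 (border '')
j=9 s[j]='b': π[9]=0 (border '')
j=10 s[j]='d': π[10]=0 (border '')
j=11 s[j]='c': π[11]=0 (border '')
j=12 s[j]='c': π[12]=0 (border '')
j=13 s[j]='c': π[13]=0 (border '')
j=14 s[j]='a': π[14]=1 (border 'a')
j=15 s[j]='a': π[15]=2 (border 'aa')
j=16 s[j]='b': π[16]=3 (border 'aab')
j=17 s[j]='b': k: 3→0; π[17]=0 (border '')
j=18 s[j]='b': π[18]=0 (border '')
j=19 s[j]='c': π[19]=0 (border '')
j=20 s[j]='c': π[20]=0 (border '')
j=21 s[j]='d': π[21]=0 (border '')
j=22 s[j]='e': π[22]=0 (border '')
j=23 s[j]='b': π[23]=0 (border '')
j=24 s[j]='a': π[24]=1 (border 'a')
j=25 s[j]='e': k: 1→0; π[25]=0 (border '')
j=26 s[j]='e': π[26]=0 (border '')
j=27 s[j]='b': π[27]=0 (border '')
j=28 s[j]='d': π[28]=0 (border '')

[0, 1, 0, 0, 0, 0, 1, 0, 0, 0, 0, 0, 0, 0, 1, 2, 3, 0, 0, 0, 0, 0, 0, 0, 1, 0, 0, 0, 0]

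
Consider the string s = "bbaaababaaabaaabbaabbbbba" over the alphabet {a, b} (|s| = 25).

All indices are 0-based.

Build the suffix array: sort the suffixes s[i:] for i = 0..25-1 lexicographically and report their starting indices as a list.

rank→(start, suffix):
  0 → (24, 'a')
  1 → (8, 'aaabaaabbaabbbbba')
  2 → (2, 'aaababaaabaaabbaabbbbba')
  3 → (12, 'aaabbaabbbbba')
  4 → (9, 'aabaaabbaabbbbba')
  5 → (3, 'aababaaabaaabbaabbbbba')
  6 → (13, 'aabbaabbbbba')
  7 → (17, 'aabbbbba')
  8 → (6, 'abaaabaaabbaabbbbba')
  9 → (10, 'abaaabbaabbbbba')
  10 → (4, 'ababaaabaaabbaabbbbba')
  11 → (14, 'abbaabbbbba')
  12 → (18, 'abbbbba')
  13 → (23, 'ba')
  14 → (7, 'baaabaaabbaabbbbba')
  15 → (1, 'baaababaaabaaabbaabbbbba')
  16 → (11, 'baaabbaabbbbba')
  17 → (16, 'baabbbbba')
  18 → (5, 'babaaabaaabbaabbbbba')
  19 → (22, 'bba')
  20 → (0, 'bbaaababaaabaaabbaabbbbba')
  21 → (15, 'bbaabbbbba')
  22 → (21, 'bbba')
  23 → (20, 'bbbba')
  24 → (19, 'bbbbba')

[24, 8, 2, 12, 9, 3, 13, 17, 6, 10, 4, 14, 18, 23, 7, 1, 11, 16, 5, 22, 0, 15, 21, 20, 19]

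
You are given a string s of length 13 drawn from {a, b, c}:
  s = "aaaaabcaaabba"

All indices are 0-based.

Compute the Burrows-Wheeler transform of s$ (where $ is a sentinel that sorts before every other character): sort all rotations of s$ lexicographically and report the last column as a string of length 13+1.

ab$acaaaaabaab

rank  rotation        last
    0  $aaaaabcaaabba  a
    1  a$aaaaabcaaabb  b
    2  aaaaabcaaabba$  $
    3  aaaabcaaabba$a  a
    4  aaabba$aaaaabc  c
    5  aaabcaaabba$aa  a
    6  aabba$aaaaabca  a
    7  aabcaaabba$aaa  a
    8  abba$aaaaabcaa  a
    9  abcaaabba$aaaa  a
   10  ba$aaaaabcaaab  b
   11  bba$aaaaabcaaa  a
   12  bcaaabba$aaaaa  a
   13  caaabba$aaaaab  b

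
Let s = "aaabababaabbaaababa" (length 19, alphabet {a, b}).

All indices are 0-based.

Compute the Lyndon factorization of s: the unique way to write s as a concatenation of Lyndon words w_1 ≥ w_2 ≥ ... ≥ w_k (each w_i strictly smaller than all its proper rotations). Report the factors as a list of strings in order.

["aaabababaabb", "aaabab", "a"]

emit factor 1: 'aaabababaabb' (i=0, period=12)
emit factor 2: 'aaabab' (i=12, period=6)
emit factor 3: 'a' (i=18, period=1)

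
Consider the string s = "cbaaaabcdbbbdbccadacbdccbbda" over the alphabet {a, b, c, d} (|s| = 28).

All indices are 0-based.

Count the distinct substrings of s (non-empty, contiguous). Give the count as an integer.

rank→(start, suffix):
  0 → (27, 'a')
  1 → (2, 'aaaabcdbbbdbccadacbdccbbda')
  2 → (3, 'aaabcdbbbdbccadacbdccbbda')
  3 → (4, 'aabcdbbbdbccadacbdccbbda')
  4 → (5, 'abcdbbbdbccadacbdccbbda')
  5 → (18, 'acbdccbbda')
  6 → (16, 'adacbdccbbda')
  7 → (1, 'baaaabcdbbbdbccadacbdccbbda')
  8 → (9, 'bbbdbccadacbdccbbda')
  9 → (24, 'bbda')
  10 → (10, 'bbdbccadacbdccbbda')
  11 → (13, 'bccadacbdccbbda')
  12 → (6, 'bcdbbbdbccadacbdccbbda')
  13 → (25, 'bda')
  14 → (11, 'bdbccadacbdccbbda')
  15 → (20, 'bdccbbda')
  16 → (15, 'cadacbdccbbda')
  17 → (0, 'cbaaaabcdbbbdbccadacbdccbbda')
  18 → (23, 'cbbda')
  19 → (19, 'cbdccbbda')
  20 → (14, 'ccadacbdccbbda')
  21 → (22, 'ccbbda')
  22 → (7, 'cdbbbdbccadacbdccbbda')
  23 → (26, 'da')
  24 → (17, 'dacbdccbbda')
  25 → (8, 'dbbbdbccadacbdccbbda')
  26 → (12, 'dbccadacbdccbbda')
  27 → (21, 'dccbbda')

SA = [27, 2, 3, 4, 5, 18, 16, 1, 9, 24, 10, 13, 6, 25, 11, 20, 15, 0, 23, 19, 14, 22, 7, 26, 17, 8, 12, 21]
[i] adj suffixes → lcp
  [1] 27/2 → 1 ('a')
  [2] 2/3 → 3 ('aaa')
  [3] 3/4 → 2 ('aa')
  [4] 4/5 → 1 ('a')
  [5] 5/18 → 1 ('a')
  [6] 18/16 → 1 ('a')
  [7] 16/1 → 0 ('')
  [8] 1/9 → 1 ('b')
  [9] 9/24 → 2 ('bb')
  [10] 24/10 → 3 ('bbd')
  [11] 10/13 → 1 ('b')
  [12] 13/6 → 2 ('bc')
  [13] 6/25 → 1 ('b')
  [14] 25/11 → 2 ('bd')
  [15] 11/20 → 2 ('bd')
  [16] 20/15 → 0 ('')
  [17] 15/0 → 1 ('c')
  [18] 0/23 → 2 ('cb')
  [19] 23/19 → 2 ('cb')
  [20] 19/14 → 1 ('c')
  [21] 14/22 → 2 ('cc')
  [22] 22/7 → 1 ('c')
  [23] 7/26 → 0 ('')
  [24] 26/17 → 2 ('da')
  [25] 17/8 → 1 ('d')
  [26] 8/12 → 2 ('db')
  [27] 12/21 → 1 ('d')

n(n+1)/2 = 28·29/2 = 406
Σ LCP = 0 + 1 + 3 + 2 + 1 + 1 + 1 + 0 + 1 + 2 + 3 + 1 + 2 + 1 + 2 + 2 + 0 + 1 + 2 + 2 + 1 + 2 + 1 + 0 + 2 + 1 + 2 + 1 = 38
distinct = 406 − 38 = 368

368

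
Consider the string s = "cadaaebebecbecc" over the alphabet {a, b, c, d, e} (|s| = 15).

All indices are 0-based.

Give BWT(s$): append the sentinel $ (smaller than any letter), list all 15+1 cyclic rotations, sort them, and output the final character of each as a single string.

rank  rotation          last
    0  $cadaaebebecbecc  c
    1  aaebebecbecc$cad  d
    2  adaaebebecbecc$c  c
    3  aebebecbecc$cada  a
    4  bebecbecc$cadaae  e
    5  becbecc$cadaaebe  e
    6  becc$cadaaebebec  c
    7  c$cadaaebebecbec  c
    8  cadaaebebecbecc$  $
    9  cbecc$cadaaebebe  e
   10  cc$cadaaebebecbe  e
   11  daaebebecbecc$ca  a
   12  ebebecbecc$cadaa  a
   13  ebecbecc$cadaaeb  b
   14  ecbecc$cadaaebeb  b
   15  ecc$cadaaebebecb  b

cdcaeecc$eeaabbb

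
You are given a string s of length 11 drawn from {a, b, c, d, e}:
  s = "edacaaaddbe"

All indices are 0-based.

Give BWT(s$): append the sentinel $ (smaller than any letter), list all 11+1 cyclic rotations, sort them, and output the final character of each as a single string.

rank  rotation      last
    0  $edacaaaddbe  e
    1  aaaddbe$edac  c
    2  aaddbe$edaca  a
    3  acaaaddbe$ed  d
    4  addbe$edacaa  a
    5  be$edacaaadd  d
    6  caaaddbe$eda  a
    7  dacaaaddbe$e  e
    8  dbe$edacaaad  d
    9  ddbe$edacaaa  a
   10  e$edacaaaddb  b
   11  edacaaaddbe$  $

ecadadaedab$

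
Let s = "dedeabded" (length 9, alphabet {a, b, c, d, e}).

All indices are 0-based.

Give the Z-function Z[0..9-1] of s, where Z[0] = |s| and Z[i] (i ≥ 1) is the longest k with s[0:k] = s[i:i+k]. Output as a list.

Z[0]=9
i=1: fresh scan; Z[1]=0
i=2: fresh scan; Z[2]=2 grow→box=[2,4)
i=3: min(r-i=1, Z[1]=0)=0; Z[3]=0
i=4: fresh scan; Z[4]=0
i=5: fresh scan; Z[5]=0
i=6: fresh scan; Z[6]=3 grow→box=[6,9)
i=7: min(r-i=2, Z[1]=0)=0; Z[7]=0
i=8: min(r-i=1, Z[2]=2)=1; Z[8]=1

[9, 0, 2, 0, 0, 0, 3, 0, 1]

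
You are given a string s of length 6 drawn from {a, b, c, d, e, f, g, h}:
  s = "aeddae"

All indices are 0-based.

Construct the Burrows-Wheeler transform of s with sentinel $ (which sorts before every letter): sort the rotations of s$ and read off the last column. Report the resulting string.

rank  rotation last
    0  $aeddae  e
    1  ae$aedd  d
    2  aeddae$  $
    3  dae$aed  d
    4  ddae$ae  e
    5  e$aedda  a
    6  eddae$a  a

ed$deaa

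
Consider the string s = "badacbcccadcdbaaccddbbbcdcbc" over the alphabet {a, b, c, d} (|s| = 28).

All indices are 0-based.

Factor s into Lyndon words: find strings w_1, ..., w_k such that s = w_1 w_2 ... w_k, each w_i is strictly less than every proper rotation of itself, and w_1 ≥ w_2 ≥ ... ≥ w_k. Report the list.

["b", "ad", "acbcccadcdb", "aaccddbbbcdcbc"]

emit factor 1: 'b' (i=0, period=1)
emit factor 2: 'ad' (i=1, period=2)
emit factor 3: 'acbcccadcdb' (i=3, period=11)
emit factor 4: 'aaccddbbbcdcbc' (i=14, period=14)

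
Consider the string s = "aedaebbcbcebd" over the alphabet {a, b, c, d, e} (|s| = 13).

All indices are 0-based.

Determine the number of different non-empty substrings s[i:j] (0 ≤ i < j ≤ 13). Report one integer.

80

rank | idx | suffix
   0 |   3 | aebbcbcebd
   1 |   0 | aedaebbcbcebd
   2 |   5 | bbcbcebd
   3 |   6 | bcbcebd
   4 |   8 | bcebd
   5 |  11 | bd
   6 |   7 | cbcebd
   7 |   9 | cebd
   8 |  12 | d
   9 |   2 | daebbcbcebd
  10 |   4 | ebbcbcebd
  11 |  10 | ebd
  12 |   1 | edaebbcbcebd

SA = [3, 0, 5, 6, 8, 11, 7, 9, 12, 2, 4, 10, 1]
i: (SA[i-1],SA[i]) lcp shared
  1: (3,0) 2 'ae'
  2: (0,5) 0 ''
  3: (5,6) 1 'b'
  4: (6,8) 2 'bc'
  5: (8,11) 1 'b'
  6: (11,7) 0 ''
  7: (7,9) 1 'c'
  8: (9,12) 0 ''
  9: (12,2) 1 'd'
  10: (2,4) 0 ''
  11: (4,10) 2 'eb'
  12: (10,1) 1 'e'

n(n+1)/2 = 13·14/2 = 91
Σ LCP = 0 + 2 + 0 + 1 + 2 + 1 + 0 + 1 + 0 + 1 + 0 + 2 + 1 = 11
distinct = 91 − 11 = 80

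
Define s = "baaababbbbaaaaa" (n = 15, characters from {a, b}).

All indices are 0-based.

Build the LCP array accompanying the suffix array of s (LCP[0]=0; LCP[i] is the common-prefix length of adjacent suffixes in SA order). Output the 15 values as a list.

[0, 1, 2, 3, 4, 3, 2, 1, 2, 0, 4, 2, 1, 2, 3]

rank→(start, suffix):
  0 → (14, 'a')
  1 → (13, 'aa')
  2 → (12, 'aaa')
  3 → (11, 'aaaa')
  4 → (10, 'aaaaa')
  5 → (1, 'aaababbbbaaaaa')
  6 → (2, 'aababbbbaaaaa')
  7 → (3, 'ababbbbaaaaa')
  8 → (5, 'abbbbaaaaa')
  9 → (9, 'baaaaa')
  10 → (0, 'baaababbbbaaaaa')
  11 → (4, 'babbbbaaaaa')
  12 → (8, 'bbaaaaa')
  13 → (7, 'bbbaaaaa')
  14 → (6, 'bbbbaaaaa')

SA = [14, 13, 12, 11, 10, 1, 2, 3, 5, 9, 0, 4, 8, 7, 6]
i: (SA[i-1],SA[i]) lcp shared
  1: (14,13) 1 'a'
  2: (13,12) 2 'aa'
  3: (12,11) 3 'aaa'
  4: (11,10) 4 'aaaa'
  5: (10,1) 3 'aaa'
  6: (1,2) 2 'aa'
  7: (2,3) 1 'a'
  8: (3,5) 2 'ab'
  9: (5,9) 0 ''
  10: (9,0) 4 'baaa'
  11: (0,4) 2 'ba'
  12: (4,8) 1 'b'
  13: (8,7) 2 'bb'
  14: (7,6) 3 'bbb'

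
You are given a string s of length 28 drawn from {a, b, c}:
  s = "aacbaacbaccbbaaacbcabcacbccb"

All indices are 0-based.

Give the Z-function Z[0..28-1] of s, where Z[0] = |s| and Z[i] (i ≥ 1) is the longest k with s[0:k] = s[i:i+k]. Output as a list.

Z[0]=28
i=1: i≥r, start 0; Z[1]=1 grow→box=[1,2)
i=2: i≥r, start 0; Z[2]=0
i=3: i≥r, start 0; Z[3]=0
i=4: i≥r, start 0; Z[4]=5 grow→box=[4,9)
i=5: min(r-i=4, Z[1]=1)=1; Z[5]=1
i=6: min(r-i=3, Z[2]=0)=0; Z[6]=0
i=7: min(r-i=2, Z[3]=0)=0; Z[7]=0
i=8: min(r-i=1, Z[4]=5)=1; Z[8]=1
i=9: i≥r, start 0; Z[9]=0
i=10: i≥r, start 0; Z[10]=0
i=11: i≥r, start 0; Z[11]=0
i=12: i≥r, start 0; Z[12]=0
i=13: i≥r, start 0; Z[13]=2 grow→box=[13,15)
i=14: min(r-i=1, Z[1]=1)=1; Z[14]=4 grow→box=[14,18)
i=15: min(r-i=3, Z[1]=1)=1; Z[15]=1
i=16: min(r-i=2, Z[2]=0)=0; Z[16]=0
i=17: min(r-i=1, Z[3]=0)=0; Z[17]=0
i=18: i≥r, start 0; Z[18]=0
i=19: i≥r, start 0; Z[19]=1 grow→box=[19,20)
i=20: i≥r, start 0; Z[20]=0
i=21: i≥r, start 0; Z[21]=0
i=22: i≥r, start 0; Z[22]=1 grow→box=[22,23)
i=23: i≥r, start 0; Z[23]=0
i=24: i≥r, start 0; Z[24]=0
i=25: i≥r, start 0; Z[25]=0
i=26: i≥r, start 0; Z[26]=0
i=27: i≥r, start 0; Z[27]=0

[28, 1, 0, 0, 5, 1, 0, 0, 1, 0, 0, 0, 0, 2, 4, 1, 0, 0, 0, 1, 0, 0, 1, 0, 0, 0, 0, 0]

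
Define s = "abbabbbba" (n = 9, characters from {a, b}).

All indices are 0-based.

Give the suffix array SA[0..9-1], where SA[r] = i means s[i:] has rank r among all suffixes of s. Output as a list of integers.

[8, 0, 3, 7, 2, 6, 1, 5, 4]

rank | idx | suffix
   0 |   8 | a
   1 |   0 | abbabbbba
   2 |   3 | abbbba
   3 |   7 | ba
   4 |   2 | babbbba
   5 |   6 | bba
   6 |   1 | bbabbbba
   7 |   5 | bbba
   8 |   4 | bbbba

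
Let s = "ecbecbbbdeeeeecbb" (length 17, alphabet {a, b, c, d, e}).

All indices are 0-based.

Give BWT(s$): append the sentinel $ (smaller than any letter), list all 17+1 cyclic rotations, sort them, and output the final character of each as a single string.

bbccbbceeebeb$eeed

rank  rotation            last
    0  $ecbecbbbdeeeeecbb  b
    1  b$ecbecbbbdeeeeecb  b
    2  bb$ecbecbbbdeeeeec  c
    3  bbbdeeeeecbb$ecbec  c
    4  bbdeeeeecbb$ecbecb  b
    5  bdeeeeecbb$ecbecbb  b
    6  becbbbdeeeeecbb$ec  c
    7  cbb$ecbecbbbdeeeee  e
    8  cbbbdeeeeecbb$ecbe  e
    9  cbecbbbdeeeeecbb$e  e
   10  deeeeecbb$ecbecbbb  b
   11  ecbb$ecbecbbbdeeee  e
   12  ecbbbdeeeeecbb$ecb  b
   13  ecbecbbbdeeeeecbb$  $
   14  eecbb$ecbecbbbdeee  e
   15  eeecbb$ecbecbbbdee  e
   16  eeeecbb$ecbecbbbde  e
   17  eeeeecbb$ecbecbbbd  d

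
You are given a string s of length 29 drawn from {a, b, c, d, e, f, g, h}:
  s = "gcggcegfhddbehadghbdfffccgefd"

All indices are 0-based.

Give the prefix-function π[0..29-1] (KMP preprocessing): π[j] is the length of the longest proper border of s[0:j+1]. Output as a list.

π[0] = 0
j=1 s[j]='c': π[1]=0 (border '')
j=2 s[j]='g': π[2]=1 (border 'g')
j=3 s[j]='g': k: 1→0; π[3]=1 (border 'g')
j=4 s[j]='c': π[4]=2 (border 'gc')
j=5 s[j]='e': k: 2→0; π[5]=0 (border '')
j=6 s[j]='g': π[6]=1 (border 'g')
j=7 s[j]='f': k: 1→0; π[7]=0 (border '')
j=8 s[j]='h': π[8]=0 (border '')
j=9 s[j]='d': π[9]=0 (border '')
j=10 s[j]='d': π[10]=0 (border '')
j=11 s[j]='b': π[11]=0 (border '')
j=12 s[j]='e': π[12]=0 (border '')
j=13 s[j]='h': π[13]=0 (border '')
j=14 s[j]='a': π[14]=0 (border '')
j=15 s[j]='d': π[15]=0 (border '')
j=16 s[j]='g': π[16]=1 (border 'g')
j=17 s[j]='h': k: 1→0; π[17]=0 (border '')
j=18 s[j]='b': π[18]=0 (border '')
j=19 s[j]='d': π[19]=0 (border '')
j=20 s[j]='f': π[20]=0 (border '')
j=21 s[j]='f': π[21]=0 (border '')
j=22 s[j]='f': π[22]=0 (border '')
j=23 s[j]='c': π[23]=0 (border '')
j=24 s[j]='c': π[24]=0 (border '')
j=25 s[j]='g': π[25]=1 (border 'g')
j=26 s[j]='e': k: 1→0; π[26]=0 (border '')
j=27 s[j]='f': π[27]=0 (border '')
j=28 s[j]='d': π[28]=0 (border '')

[0, 0, 1, 1, 2, 0, 1, 0, 0, 0, 0, 0, 0, 0, 0, 0, 1, 0, 0, 0, 0, 0, 0, 0, 0, 1, 0, 0, 0]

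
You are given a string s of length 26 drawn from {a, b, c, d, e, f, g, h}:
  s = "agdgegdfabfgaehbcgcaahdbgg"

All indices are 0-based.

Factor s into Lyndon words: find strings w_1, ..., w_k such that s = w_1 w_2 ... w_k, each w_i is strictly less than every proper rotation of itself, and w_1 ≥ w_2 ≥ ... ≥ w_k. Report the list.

emit factor 1: 'agdgegdf' (i=0, period=8)
emit factor 2: 'abfgaehbcgc' (i=8, period=11)
emit factor 3: 'aahdbgg' (i=19, period=7)

["agdgegdf", "abfgaehbcgc", "aahdbgg"]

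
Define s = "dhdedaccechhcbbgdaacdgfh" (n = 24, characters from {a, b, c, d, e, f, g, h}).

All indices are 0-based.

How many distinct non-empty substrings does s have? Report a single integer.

rank→(start, suffix):
  0 → (17, 'aacdgfh')
  1 → (5, 'accechhcbbgdaacdgfh')
  2 → (18, 'acdgfh')
  3 → (13, 'bbgdaacdgfh')
  4 → (14, 'bgdaacdgfh')
  5 → (12, 'cbbgdaacdgfh')
  6 → (6, 'ccechhcbbgdaacdgfh')
  7 → (19, 'cdgfh')
  8 → (7, 'cechhcbbgdaacdgfh')
  9 → (9, 'chhcbbgdaacdgfh')
  10 → (16, 'daacdgfh')
  11 → (4, 'daccechhcbbgdaacdgfh')
  12 → (2, 'dedaccechhcbbgdaacdgfh')
  13 → (20, 'dgfh')
  14 → (0, 'dhdedaccechhcbbgdaacdgfh')
  15 → (8, 'echhcbbgdaacdgfh')
  16 → (3, 'edaccechhcbbgdaacdgfh')
  17 → (22, 'fh')
  18 → (15, 'gdaacdgfh')
  19 → (21, 'gfh')
  20 → (23, 'h')
  21 → (11, 'hcbbgdaacdgfh')
  22 → (1, 'hdedaccechhcbbgdaacdgfh')
  23 → (10, 'hhcbbgdaacdgfh')

SA = [17, 5, 18, 13, 14, 12, 6, 19, 7, 9, 16, 4, 2, 20, 0, 8, 3, 22, 15, 21, 23, 11, 1, 10]
i: (SA[i-1],SA[i]) lcp shared
  1: (17,5) 1 'a'
  2: (5,18) 2 'ac'
  3: (18,13) 0 ''
  4: (13,14) 1 'b'
  5: (14,12) 0 ''
  6: (12,6) 1 'c'
  7: (6,19) 1 'c'
  8: (19,7) 1 'c'
  9: (7,9) 1 'c'
  10: (9,16) 0 ''
  11: (16,4) 2 'da'
  12: (4,2) 1 'd'
  13: (2,20) 1 'd'
  14: (20,0) 1 'd'
  15: (0,8) 0 ''
  16: (8,3) 1 'e'
  17: (3,22) 0 ''
  18: (22,15) 0 ''
  19: (15,21) 1 'g'
  20: (21,23) 0 ''
  21: (23,11) 1 'h'
  22: (11,1) 1 'h'
  23: (1,10) 1 'h'

n(n+1)/2 = 24·25/2 = 300
Σ LCP = 0 + 1 + 2 + 0 + 1 + 0 + 1 + 1 + 1 + 1 + 0 + 2 + 1 + 1 + 1 + 0 + 1 + 0 + 0 + 1 + 0 + 1 + 1 + 1 = 18
distinct = 300 − 18 = 282

282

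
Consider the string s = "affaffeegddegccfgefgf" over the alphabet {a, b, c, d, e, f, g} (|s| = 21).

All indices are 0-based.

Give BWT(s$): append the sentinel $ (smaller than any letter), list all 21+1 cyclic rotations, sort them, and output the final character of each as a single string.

rank  rotation                last
    0  $affaffeegddegccfgefgf  f
    1  affaffeegddegccfgefgf$  $
    2  affeegddegccfgefgf$aff  f
    3  ccfgefgf$affaffeegddeg  g
    4  cfgefgf$affaffeegddegc  c
    5  ddegccfgefgf$affaffeeg  g
    6  degccfgefgf$affaffeegd  d
    7  eegddegccfgefgf$affaff  f
    8  efgf$affaffeegddegccfg  g
    9  egccfgefgf$affaffeegdd  d
   10  egddegccfgefgf$affaffe  e
   11  f$affaffeegddegccfgefg  g
   12  faffeegddegccfgefgf$af  f
   13  feegddegccfgefgf$affaf  f
   14  ffaffeegddegccfgefgf$a  a
   15  ffeegddegccfgefgf$affa  a
   16  fgefgf$affaffeegddegcc  c
   17  fgf$affaffeegddegccfge  e
   18  gccfgefgf$affaffeegdde  e
   19  gddegccfgefgf$affaffee  e
   20  gefgf$affaffeegddegccf  f
   21  gf$affaffeegddegccfgef  f

f$fgcgdfgdegffaaceeeff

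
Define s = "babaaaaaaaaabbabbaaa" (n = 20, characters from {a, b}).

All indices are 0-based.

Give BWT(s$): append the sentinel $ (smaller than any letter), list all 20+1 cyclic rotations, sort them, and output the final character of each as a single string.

rank  rotation               last
    0  $babaaaaaaaaabbabbaaa  a
    1  a$babaaaaaaaaabbabbaa  a
    2  aa$babaaaaaaaaabbabba  a
    3  aaa$babaaaaaaaaabbabb  b
    4  aaaaaaaaabbabbaaa$bab  b
    5  aaaaaaaabbabbaaa$baba  a
    6  aaaaaaabbabbaaa$babaa  a
    7  aaaaaabbabbaaa$babaaa  a
    8  aaaaabbabbaaa$babaaaa  a
    9  aaaabbabbaaa$babaaaaa  a
   10  aaabbabbaaa$babaaaaaa  a
   11  aabbabbaaa$babaaaaaaa  a
   12  abaaaaaaaaabbabbaaa$b  b
   13  abbaaa$babaaaaaaaaabb  b
   14  abbabbaaa$babaaaaaaaa  a
   15  baaa$babaaaaaaaaabbab  b
   16  baaaaaaaaabbabbaaa$ba  a
   17  babaaaaaaaaabbabbaaa$  $
   18  babbaaa$babaaaaaaaaab  b
   19  bbaaa$babaaaaaaaaabba  a
   20  bbabbaaa$babaaaaaaaaa  a

aaabbaaaaaaabbaba$baa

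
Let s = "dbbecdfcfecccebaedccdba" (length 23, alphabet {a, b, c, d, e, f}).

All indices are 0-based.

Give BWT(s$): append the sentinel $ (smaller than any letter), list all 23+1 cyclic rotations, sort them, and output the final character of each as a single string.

rank  rotation                  last
    0  $dbbecdfcfecccebaedccdba  a
    1  a$dbbecdfcfecccebaedccdb  b
    2  aedccdba$dbbecdfcfeccceb  b
    3  ba$dbbecdfcfecccebaedccd  d
    4  baedccdba$dbbecdfcfeccce  e
    5  bbecdfcfecccebaedccdba$d  d
    6  becdfcfecccebaedccdba$db  b
    7  cccebaedccdba$dbbecdfcfe  e
    8  ccdba$dbbecdfcfecccebaed  d
    9  ccebaedccdba$dbbecdfcfec  c
   10  cdba$dbbecdfcfecccebaedc  c
   11  cdfcfecccebaedccdba$dbbe  e
   12  cebaedccdba$dbbecdfcfecc  c
   13  cfecccebaedccdba$dbbecdf  f
   14  dba$dbbecdfcfecccebaedcc  c
   15  dbbecdfcfecccebaedccdba$  $
   16  dccdba$dbbecdfcfecccebae  e
   17  dfcfecccebaedccdba$dbbec  c
   18  ebaedccdba$dbbecdfcfeccc  c
   19  ecccebaedccdba$dbbecdfcf  f
   20  ecdfcfecccebaedccdba$dbb  b
   21  edccdba$dbbecdfcfeccceba  a
   22  fcfecccebaedccdba$dbbecd  d
   23  fecccebaedccdba$dbbecdfc  c

abbdedbedccecfc$eccfbadc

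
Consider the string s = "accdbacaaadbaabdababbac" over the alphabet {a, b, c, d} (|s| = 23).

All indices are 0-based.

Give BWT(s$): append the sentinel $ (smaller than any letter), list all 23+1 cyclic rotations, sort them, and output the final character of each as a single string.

ccbadbabb$adabdaaaaacbac

rank  rotation                  last
    0  $accdbacaaadbaabdababbac  c
    1  aaadbaabdababbac$accdbac  c
    2  aabdababbac$accdbacaaadb  b
    3  aadbaabdababbac$accdbaca  a
    4  ababbac$accdbacaaadbaabd  d
    5  abbac$accdbacaaadbaabdab  b
    6  abdababbac$accdbacaaadba  a
    7  ac$accdbacaaadbaabdababb  b
    8  acaaadbaabdababbac$accdb  b
    9  accdbacaaadbaabdababbac$  $
   10  adbaabdababbac$accdbacaa  a
   11  baabdababbac$accdbacaaad  d
   12  babbac$accdbacaaadbaabda  a
   13  bac$accdbacaaadbaabdabab  b
   14  bacaaadbaabdababbac$accd  d
   15  bbac$accdbacaaadbaabdaba  a
   16  bdababbac$accdbacaaadbaa  a
   17  c$accdbacaaadbaabdababba  a
   18  caaadbaabdababbac$accdba  a
   19  ccdbacaaadbaabdababbac$a  a
   20  cdbacaaadbaabdababbac$ac  c
   21  dababbac$accdbacaaadbaab  b
   22  dbaabdababbac$accdbacaaa  a
   23  dbacaaadbaabdababbac$acc  c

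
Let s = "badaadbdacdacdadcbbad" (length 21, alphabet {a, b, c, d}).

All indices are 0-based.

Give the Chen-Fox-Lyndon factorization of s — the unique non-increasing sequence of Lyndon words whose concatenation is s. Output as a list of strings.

emit factor 1: 'b' (i=0, period=1)
emit factor 2: 'ad' (i=1, period=2)
emit factor 3: 'aadbdacdacdadcbbad' (i=3, period=18)

["b", "ad", "aadbdacdacdadcbbad"]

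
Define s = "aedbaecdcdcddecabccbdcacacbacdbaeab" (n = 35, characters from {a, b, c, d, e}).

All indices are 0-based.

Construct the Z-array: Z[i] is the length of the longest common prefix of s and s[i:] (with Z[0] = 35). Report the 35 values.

Z[0]=35
i=1: i≥r, start 0; Z[1]=0
i=2: i≥r, start 0; Z[2]=0
i=3: i≥r, start 0; Z[3]=0
i=4: i≥r, start 0; Z[4]=2 scan→box=[4,6)
i=5: min(r-i=1, Z[1]=0)=0; Z[5]=0
i=6: i≥r, start 0; Z[6]=0
i=7: i≥r, start 0; Z[7]=0
i=8: i≥r, start 0; Z[8]=0
i=9: i≥r, start 0; Z[9]=0
i=10: i≥r, start 0; Z[10]=0
i=11: i≥r, start 0; Z[11]=0
i=12: i≥r, start 0; Z[12]=0
i=13: i≥r, start 0; Z[13]=0
i=14: i≥r, start 0; Z[14]=0
i=15: i≥r, start 0; Z[15]=1 scan→box=[15,16)
i=16: i≥r, start 0; Z[16]=0
i=17: i≥r, start 0; Z[17]=0
i=18: i≥r, start 0; Z[18]=0
i=19: i≥r, start 0; Z[19]=0
i=20: i≥r, start 0; Z[20]=0
i=21: i≥r, start 0; Z[21]=0
i=22: i≥r, start 0; Z[22]=1 scan→box=[22,23)
i=23: i≥r, start 0; Z[23]=0
i=24: i≥r, start 0; Z[24]=1 scan→box=[24,25)
i=25: i≥r, start 0; Z[25]=0
i=26: i≥r, start 0; Z[26]=0
i=27: i≥r, start 0; Z[27]=1 scan→box=[27,28)
i=28: i≥r, start 0; Z[28]=0
i=29: i≥r, start 0; Z[29]=0
i=30: i≥r, start 0; Z[30]=0
i=31: i≥r, start 0; Z[31]=2 scan→box=[31,33)
i=32: min(r-i=1, Z[1]=0)=0; Z[32]=0
i=33: i≥r, start 0; Z[33]=1 scan→box=[33,34)
i=34: i≥r, start 0; Z[34]=0

[35, 0, 0, 0, 2, 0, 0, 0, 0, 0, 0, 0, 0, 0, 0, 1, 0, 0, 0, 0, 0, 0, 1, 0, 1, 0, 0, 1, 0, 0, 0, 2, 0, 1, 0]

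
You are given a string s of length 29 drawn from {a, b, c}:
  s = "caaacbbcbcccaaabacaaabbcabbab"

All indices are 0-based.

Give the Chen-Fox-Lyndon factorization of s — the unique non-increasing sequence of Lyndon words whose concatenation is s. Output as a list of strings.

emit factor 1: 'c' (i=0, period=1)
emit factor 2: 'aaacbbcbccc' (i=1, period=11)
emit factor 3: 'aaabacaaabbcabbab' (i=12, period=17)

["c", "aaacbbcbccc", "aaabacaaabbcabbab"]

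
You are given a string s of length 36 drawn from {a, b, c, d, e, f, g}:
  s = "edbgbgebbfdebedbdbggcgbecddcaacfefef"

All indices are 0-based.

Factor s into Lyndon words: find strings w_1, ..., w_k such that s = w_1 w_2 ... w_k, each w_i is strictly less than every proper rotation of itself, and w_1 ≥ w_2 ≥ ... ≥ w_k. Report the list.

["e", "d", "bgbge", "bbfdebedbdbggcgbecddc", "aacfefef"]

emit factor 1: 'e' (i=0, period=1)
emit factor 2: 'd' (i=1, period=1)
emit factor 3: 'bgbge' (i=2, period=5)
emit factor 4: 'bbfdebedbdbggcgbecddc' (i=7, period=21)
emit factor 5: 'aacfefef' (i=28, period=8)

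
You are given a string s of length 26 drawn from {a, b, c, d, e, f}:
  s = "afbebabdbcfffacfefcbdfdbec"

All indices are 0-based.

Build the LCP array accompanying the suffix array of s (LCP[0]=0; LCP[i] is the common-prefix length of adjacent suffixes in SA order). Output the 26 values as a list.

rank→(start, suffix):
  0 → (5, 'abdbcfffacfefcbdfdbec')
  1 → (13, 'acfefcbdfdbec')
  2 → (0, 'afbebabdbcfffacfefcbdfdbec')
  3 → (4, 'babdbcfffacfefcbdfdbec')
  4 → (8, 'bcfffacfefcbdfdbec')
  5 → (6, 'bdbcfffacfefcbdfdbec')
  6 → (19, 'bdfdbec')
  7 → (2, 'bebabdbcfffacfefcbdfdbec')
  8 → (23, 'bec')
  9 → (25, 'c')
  10 → (18, 'cbdfdbec')
  11 → (14, 'cfefcbdfdbec')
  12 → (9, 'cfffacfefcbdfdbec')
  13 → (7, 'dbcfffacfefcbdfdbec')
  14 → (22, 'dbec')
  15 → (20, 'dfdbec')
  16 → (3, 'ebabdbcfffacfefcbdfdbec')
  17 → (24, 'ec')
  18 → (16, 'efcbdfdbec')
  19 → (12, 'facfefcbdfdbec')
  20 → (1, 'fbebabdbcfffacfefcbdfdbec')
  21 → (17, 'fcbdfdbec')
  22 → (21, 'fdbec')
  23 → (15, 'fefcbdfdbec')
  24 → (11, 'ffacfefcbdfdbec')
  25 → (10, 'fffacfefcbdfdbec')

SA = [5, 13, 0, 4, 8, 6, 19, 2, 23, 25, 18, 14, 9, 7, 22, 20, 3, 24, 16, 12, 1, 17, 21, 15, 11, 10]
[i] adj suffixes → lcp
  [1] 5/13 → 1 ('a')
  [2] 13/0 → 1 ('a')
  [3] 0/4 → 0 ('')
  [4] 4/8 → 1 ('b')
  [5] 8/6 → 1 ('b')
  [6] 6/19 → 2 ('bd')
  [7] 19/2 → 1 ('b')
  [8] 2/23 → 2 ('be')
  [9] 23/25 → 0 ('')
  [10] 25/18 → 1 ('c')
  [11] 18/14 → 1 ('c')
  [12] 14/9 → 2 ('cf')
  [13] 9/7 → 0 ('')
  [14] 7/22 → 2 ('db')
  [15] 22/20 → 1 ('d')
  [16] 20/3 → 0 ('')
  [17] 3/24 → 1 ('e')
  [18] 24/16 → 1 ('e')
  [19] 16/12 → 0 ('')
  [20] 12/1 → 1 ('f')
  [21] 1/17 → 1 ('f')
  [22] 17/21 → 1 ('f')
  [23] 21/15 → 1 ('f')
  [24] 15/11 → 1 ('f')
  [25] 11/10 → 2 ('ff')

[0, 1, 1, 0, 1, 1, 2, 1, 2, 0, 1, 1, 2, 0, 2, 1, 0, 1, 1, 0, 1, 1, 1, 1, 1, 2]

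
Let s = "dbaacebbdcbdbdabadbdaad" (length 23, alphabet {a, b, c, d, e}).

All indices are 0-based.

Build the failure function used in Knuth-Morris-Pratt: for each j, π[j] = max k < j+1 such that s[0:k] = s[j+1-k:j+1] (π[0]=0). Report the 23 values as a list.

π[0] = 0
j=1 s[j]='b': π[1]=0 (border '')
j=2 s[j]='a': π[2]=0 (border '')
j=3 s[j]='a': π[3]=0 (border '')
j=4 s[j]='c': π[4]=0 (border '')
j=5 s[j]='e': π[5]=0 (border '')
j=6 s[j]='b': π[6]=0 (border '')
j=7 s[j]='b': π[7]=0 (border '')
j=8 s[j]='d': π[8]=1 (border 'd')
j=9 s[j]='c': k: 1→0; π[9]=0 (border '')
j=10 s[j]='b': π[10]=0 (border '')
j=11 s[j]='d': π[11]=1 (border 'd')
j=12 s[j]='b': π[12]=2 (border 'db')
j=13 s[j]='d': k: 2→0; π[13]=1 (border 'd')
j=14 s[j]='a': k: 1→0; π[14]=0 (border '')
j=15 s[j]='b': π[15]=0 (border '')
j=16 s[j]='a': π[16]=0 (border '')
j=17 s[j]='d': π[17]=1 (border 'd')
j=18 s[j]='b': π[18]=2 (border 'db')
j=19 s[j]='d': k: 2→0; π[19]=1 (border 'd')
j=20 s[j]='a': k: 1→0; π[20]=0 (border '')
j=21 s[j]='a': π[21]=0 (border '')
j=22 s[j]='d': π[22]=1 (border 'd')

[0, 0, 0, 0, 0, 0, 0, 0, 1, 0, 0, 1, 2, 1, 0, 0, 0, 1, 2, 1, 0, 0, 1]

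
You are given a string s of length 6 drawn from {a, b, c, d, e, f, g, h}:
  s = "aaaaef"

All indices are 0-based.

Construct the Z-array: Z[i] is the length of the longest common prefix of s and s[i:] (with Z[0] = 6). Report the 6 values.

[6, 3, 2, 1, 0, 0]

Z[0]=6
i=1: outside box; Z[1]=3 grow→box=[1,4)
i=2: min(r-i=2, Z[1]=3)=2; Z[2]=2
i=3: min(r-i=1, Z[2]=2)=1; Z[3]=1
i=4: outside box; Z[4]=0
i=5: outside box; Z[5]=0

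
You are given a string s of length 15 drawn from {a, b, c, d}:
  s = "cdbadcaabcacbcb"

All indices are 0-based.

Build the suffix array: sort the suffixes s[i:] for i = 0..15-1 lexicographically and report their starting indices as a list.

rank | idx | suffix
   0 |   6 | aabcacbcb
   1 |   7 | abcacbcb
   2 |  10 | acbcb
   3 |   3 | adcaabcacbcb
   4 |  14 | b
   5 |   2 | badcaabcacbcb
   6 |   8 | bcacbcb
   7 |  12 | bcb
   8 |   5 | caabcacbcb
   9 |   9 | cacbcb
  10 |  13 | cb
  11 |  11 | cbcb
  12 |   0 | cdbadcaabcacbcb
  13 |   1 | dbadcaabcacbcb
  14 |   4 | dcaabcacbcb

[6, 7, 10, 3, 14, 2, 8, 12, 5, 9, 13, 11, 0, 1, 4]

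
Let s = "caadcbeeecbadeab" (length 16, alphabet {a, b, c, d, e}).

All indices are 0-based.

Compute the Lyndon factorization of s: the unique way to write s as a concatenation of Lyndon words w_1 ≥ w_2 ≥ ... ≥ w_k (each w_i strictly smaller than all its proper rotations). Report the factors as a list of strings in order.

["c", "aadcbeeecbadeab"]

emit factor 1: 'c' (i=0, period=1)
emit factor 2: 'aadcbeeecbadeab' (i=1, period=15)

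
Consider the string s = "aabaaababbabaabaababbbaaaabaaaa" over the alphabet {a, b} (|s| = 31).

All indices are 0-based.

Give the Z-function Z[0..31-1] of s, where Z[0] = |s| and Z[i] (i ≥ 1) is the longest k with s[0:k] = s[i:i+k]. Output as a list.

Z[0]=31
i=1: fresh scan; Z[1]=1 grow→box=[1,2)
i=2: fresh scan; Z[2]=0
i=3: fresh scan; Z[3]=2 grow→box=[3,5)
i=4: min(r-i=1, Z[1]=1)=1; Z[4]=4 grow→box=[4,8)
i=5: min(r-i=3, Z[1]=1)=1; Z[5]=1
i=6: min(r-i=2, Z[2]=0)=0; Z[6]=0
i=7: min(r-i=1, Z[3]=2)=1; Z[7]=1
i=8: fresh scan; Z[8]=0
i=9: fresh scan; Z[9]=0
i=10: fresh scan; Z[10]=1 grow→box=[10,11)
i=11: fresh scan; Z[11]=0
i=12: fresh scan; Z[12]=5 grow→box=[12,17)
i=13: min(r-i=4, Z[1]=1)=1; Z[13]=1
i=14: min(r-i=3, Z[2]=0)=0; Z[14]=0
i=15: min(r-i=2, Z[3]=2)=2; Z[15]=4 grow→box=[15,19)
i=16: min(r-i=3, Z[1]=1)=1; Z[16]=1
i=17: min(r-i=2, Z[2]=0)=0; Z[17]=0
i=18: min(r-i=1, Z[3]=2)=1; Z[18]=1
i=19: fresh scan; Z[19]=0
i=20: fresh scan; Z[20]=0
i=21: fresh scan; Z[21]=0
i=22: fresh scan; Z[22]=2 grow→box=[22,24)
i=23: min(r-i=1, Z[1]=1)=1; Z[23]=2 grow→box=[23,25)
i=24: min(r-i=1, Z[1]=1)=1; Z[24]=6 grow→box=[24,30)
i=25: min(r-i=5, Z[1]=1)=1; Z[25]=1
i=26: min(r-i=4, Z[2]=0)=0; Z[26]=0
i=27: min(r-i=3, Z[3]=2)=2; Z[27]=2
i=28: min(r-i=2, Z[4]=4)=2; Z[28]=2
i=29: min(r-i=1, Z[5]=1)=1; Z[29]=2 grow→box=[29,31)
i=30: min(r-i=1, Z[1]=1)=1; Z[30]=1

[31, 1, 0, 2, 4, 1, 0, 1, 0, 0, 1, 0, 5, 1, 0, 4, 1, 0, 1, 0, 0, 0, 2, 2, 6, 1, 0, 2, 2, 2, 1]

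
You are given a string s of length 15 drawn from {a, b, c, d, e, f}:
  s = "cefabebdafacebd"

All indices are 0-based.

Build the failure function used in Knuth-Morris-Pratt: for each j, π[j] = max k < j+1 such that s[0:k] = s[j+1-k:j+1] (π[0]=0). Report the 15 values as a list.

π[0] = 0
j=1 s[j]='e': π[1]=0 (border '')
j=2 s[j]='f': π[2]=0 (border '')
j=3 s[j]='a': π[3]=0 (border '')
j=4 s[j]='b': π[4]=0 (border '')
j=5 s[j]='e': π[5]=0 (border '')
j=6 s[j]='b': π[6]=0 (border '')
j=7 s[j]='d': π[7]=0 (border '')
j=8 s[j]='a': π[8]=0 (border '')
j=9 s[j]='f': π[9]=0 (border '')
j=10 s[j]='a': π[10]=0 (border '')
j=11 s[j]='c': π[11]=1 (border 'c')
j=12 s[j]='e': π[12]=2 (border 'ce')
j=13 s[j]='b': k: 2→0; π[13]=0 (border '')
j=14 s[j]='d': π[14]=0 (border '')

[0, 0, 0, 0, 0, 0, 0, 0, 0, 0, 0, 1, 2, 0, 0]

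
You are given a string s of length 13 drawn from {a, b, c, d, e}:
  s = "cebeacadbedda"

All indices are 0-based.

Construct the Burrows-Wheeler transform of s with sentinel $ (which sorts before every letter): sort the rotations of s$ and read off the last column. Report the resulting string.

rank  rotation        last
    0  $cebeacadbedda  a
    1  a$cebeacadbedd  d
    2  acadbedda$cebe  e
    3  adbedda$cebeac  c
    4  beacadbedda$ce  e
    5  bedda$cebeacad  d
    6  cadbedda$cebea  a
    7  cebeacadbedda$  $
    8  da$cebeacadbed  d
    9  dbedda$cebeaca  a
   10  dda$cebeacadbe  e
   11  eacadbedda$ceb  b
   12  ebeacadbedda$c  c
   13  edda$cebeacadb  b

adeceda$daebcb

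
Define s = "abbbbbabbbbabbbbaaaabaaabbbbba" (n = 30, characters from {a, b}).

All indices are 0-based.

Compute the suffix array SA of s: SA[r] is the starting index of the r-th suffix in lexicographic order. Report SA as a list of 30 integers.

[29, 16, 17, 21, 18, 22, 19, 11, 6, 23, 0, 28, 15, 20, 10, 5, 27, 14, 9, 4, 26, 13, 8, 3, 25, 12, 7, 2, 24, 1]

rank→(start, suffix):
  0 → (29, 'a')
  1 → (16, 'aaaabaaabbbbba')
  2 → (17, 'aaabaaabbbbba')
  3 → (21, 'aaabbbbba')
  4 → (18, 'aabaaabbbbba')
  5 → (22, 'aabbbbba')
  6 → (19, 'abaaabbbbba')
  7 → (11, 'abbbbaaaabaaabbbbba')
  8 → (6, 'abbbbabbbbaaaabaaabbbbba')
  9 → (23, 'abbbbba')
  10 → (0, 'abbbbbabbbbabbbbaaaabaaabbbbba')
  11 → (28, 'ba')
  12 → (15, 'baaaabaaabbbbba')
  13 → (20, 'baaabbbbba')
  14 → (10, 'babbbbaaaabaaabbbbba')
  15 → (5, 'babbbbabbbbaaaabaaabbbbba')
  16 → (27, 'bba')
  17 → (14, 'bbaaaabaaabbbbba')
  18 → (9, 'bbabbbbaaaabaaabbbbba')
  19 → (4, 'bbabbbbabbbbaaaabaaabbbbba')
  20 → (26, 'bbba')
  21 → (13, 'bbbaaaabaaabbbbba')
  22 → (8, 'bbbabbbbaaaabaaabbbbba')
  23 → (3, 'bbbabbbbabbbbaaaabaaabbbbba')
  24 → (25, 'bbbba')
  25 → (12, 'bbbbaaaabaaabbbbba')
  26 → (7, 'bbbbabbbbaaaabaaabbbbba')
  27 → (2, 'bbbbabbbbabbbbaaaabaaabbbbba')
  28 → (24, 'bbbbba')
  29 → (1, 'bbbbbabbbbabbbbaaaabaaabbbbba')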